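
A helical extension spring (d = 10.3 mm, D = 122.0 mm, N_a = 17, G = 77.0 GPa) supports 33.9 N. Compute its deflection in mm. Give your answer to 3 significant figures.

9.66 mm

k = Gd⁴/(8D³N_a) = (77.0×10³)(10.3⁴)/(8·122.0³·17) = 3.5093 N/mm
δ = F/k = 33.9 / 3.5093 = 9.66 mm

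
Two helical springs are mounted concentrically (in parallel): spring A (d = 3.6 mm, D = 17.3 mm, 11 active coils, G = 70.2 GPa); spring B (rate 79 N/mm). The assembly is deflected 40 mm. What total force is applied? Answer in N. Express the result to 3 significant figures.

k_A = Gd⁴/(8D³N_a) = (70.2×10³)(3.6⁴)/(8·17.3³·11) = 25.878 N/mm
Parallel: k_eq = 25.878 + 79 = 104.88 N/mm
F = k_eq·δ = 104.88·40 = 4195.1 N

4200 N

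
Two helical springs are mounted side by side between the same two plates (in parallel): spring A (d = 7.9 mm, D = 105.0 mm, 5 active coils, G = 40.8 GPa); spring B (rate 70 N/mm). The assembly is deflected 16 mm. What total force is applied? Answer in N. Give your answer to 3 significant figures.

1170 N

k_A = Gd⁴/(8D³N_a) = (40.8×10³)(7.9⁴)/(8·105.0³·5) = 3.4319 N/mm
Parallel: k_eq = 3.4319 + 70 = 73.432 N/mm
F = k_eq·δ = 73.432·16 = 1174.9 N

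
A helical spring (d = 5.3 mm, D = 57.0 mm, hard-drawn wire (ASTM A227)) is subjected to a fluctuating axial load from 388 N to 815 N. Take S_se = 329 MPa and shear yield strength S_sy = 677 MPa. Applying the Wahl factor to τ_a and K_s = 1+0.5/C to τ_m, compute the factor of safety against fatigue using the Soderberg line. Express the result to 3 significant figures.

0.616

C = D/d = 57.0/5.3 = 10.7547; K_W = (4C−1)/(4C−4)+0.615/C = 1.1341; K_s = 1+0.5/C = 1.0465
F_a = (F_max−F_min)/2 = 213.5 N; F_m = (F_max+F_min)/2 = 601.5 N
τ_a = K_W·8F_aD/(πd³) = 1.1341 × 208.15 = 236.06 MPa
τ_m = K_s·8F_mD/(πd³) = 1.0465 × 586.44 = 613.7 MPa
Soderberg: 1/n_f = τ_a/S_se + τ_m/S_sy = 236.06/329 + 613.7/677 = 0.71751 + 0.90650 = 1.624
n_f = 1/1.624 = 0.6158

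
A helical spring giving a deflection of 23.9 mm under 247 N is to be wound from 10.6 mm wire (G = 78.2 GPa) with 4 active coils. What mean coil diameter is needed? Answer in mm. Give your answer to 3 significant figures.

Required rate k = F/δ = 247/23.9 = 10.335 N/mm
D = (Gd⁴/(8N_a·k))^(1/3) = (78.2×10³·10.6⁴/(8·4·10.335))^(1/3)
  = (2.98525e+06)^(1/3) = 143.9883 mm

144 mm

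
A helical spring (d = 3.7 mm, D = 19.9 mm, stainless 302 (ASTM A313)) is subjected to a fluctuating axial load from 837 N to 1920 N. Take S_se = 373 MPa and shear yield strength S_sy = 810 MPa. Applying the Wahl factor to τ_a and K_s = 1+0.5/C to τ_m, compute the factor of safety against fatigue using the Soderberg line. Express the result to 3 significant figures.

0.268

C = D/d = 19.9/3.7 = 5.3784; K_W = (4C−1)/(4C−4)+0.615/C = 1.2856; K_s = 1+0.5/C = 1.0930
F_a = (F_max−F_min)/2 = 541.5 N; F_m = (F_max+F_min)/2 = 1378.5 N
τ_a = K_W·8F_aD/(πd³) = 1.2856 × 541.73 = 696.48 MPa
τ_m = K_s·8F_mD/(πd³) = 1.0930 × 1379.1 = 1507.3 MPa
Soderberg: 1/n_f = τ_a/S_se + τ_m/S_sy = 696.48/373 + 1507.3/810 = 1.86723 + 1.86087 = 3.7281
n_f = 1/3.7281 = 0.2682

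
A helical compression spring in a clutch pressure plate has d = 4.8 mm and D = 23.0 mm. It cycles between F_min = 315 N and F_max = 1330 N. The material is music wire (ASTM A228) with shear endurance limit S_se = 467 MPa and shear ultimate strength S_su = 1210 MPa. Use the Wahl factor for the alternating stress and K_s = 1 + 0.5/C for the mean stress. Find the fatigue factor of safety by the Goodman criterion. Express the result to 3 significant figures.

0.861

C = D/d = 23.0/4.8 = 4.7917; K_W = (4C−1)/(4C−4)+0.615/C = 1.3262; K_s = 1+0.5/C = 1.1043
F_a = (F_max−F_min)/2 = 507.5 N; F_m = (F_max+F_min)/2 = 822.5 N
τ_a = K_W·8F_aD/(πd³) = 1.3262 × 268.77 = 356.43 MPa
τ_m = K_s·8F_mD/(πd³) = 1.1043 × 435.59 = 481.05 MPa
Goodman: 1/n_f = τ_a/S_se + τ_m/S_su = 356.43/467 + 481.05/1210 = 0.76323 + 0.39756 = 1.1608
n_f = 1/1.1608 = 0.8615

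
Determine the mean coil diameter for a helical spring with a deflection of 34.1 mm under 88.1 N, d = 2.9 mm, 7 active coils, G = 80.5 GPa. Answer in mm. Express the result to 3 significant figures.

Required rate k = F/δ = 88.1/34.1 = 2.5836 N/mm
D = (Gd⁴/(8N_a·k))^(1/3) = (80.5×10³·2.9⁴/(8·7·2.5836))^(1/3)
  = (39353)^(1/3) = 34.0141 mm

34.0 mm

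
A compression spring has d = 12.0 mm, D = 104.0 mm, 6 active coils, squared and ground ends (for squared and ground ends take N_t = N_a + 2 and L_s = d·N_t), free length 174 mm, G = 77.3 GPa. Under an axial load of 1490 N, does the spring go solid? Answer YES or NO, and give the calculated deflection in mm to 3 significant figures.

NO, δ = 50.2 mm

k = Gd⁴/(8D³N_a) = (77.3×10³)(12.0⁴)/(8·104.0³·6) = 29.687 N/mm
N_t = 8; L_s = 12.0·8 = 96 mm; δ_solid = L₀ − L_s = 174 − 96 = 78 mm
δ = F/k = 1490/29.687 = 50.191 mm
δ < δ_solid → spring does not go solid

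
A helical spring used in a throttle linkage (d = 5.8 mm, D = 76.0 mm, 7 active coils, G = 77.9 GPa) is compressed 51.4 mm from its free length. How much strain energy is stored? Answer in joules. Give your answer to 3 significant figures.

4.74 J

k = Gd⁴/(8D³N_a) = (77.9×10³)(5.8⁴)/(8·76.0³·7) = 3.5861 N/mm
U = ½kδ² = 0.5 × 3.5861 × 51.4² = 4737.1 N·mm = 4.7371 J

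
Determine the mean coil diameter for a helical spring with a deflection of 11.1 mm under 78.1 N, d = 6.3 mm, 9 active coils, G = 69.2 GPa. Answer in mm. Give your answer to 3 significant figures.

59.9 mm

Required rate k = F/δ = 78.1/11.1 = 7.036 N/mm
D = (Gd⁴/(8N_a·k))^(1/3) = (69.2×10³·6.3⁴/(8·9·7.036))^(1/3)
  = (215183)^(1/3) = 59.9242 mm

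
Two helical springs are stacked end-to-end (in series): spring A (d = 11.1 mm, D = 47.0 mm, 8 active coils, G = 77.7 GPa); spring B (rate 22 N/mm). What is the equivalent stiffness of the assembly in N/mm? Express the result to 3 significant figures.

k_A = Gd⁴/(8D³N_a) = (77.7×10³)(11.1⁴)/(8·47.0³·8) = 177.52 N/mm
Series: 1/k_eq = 1/177.52 + 1/22 = 0.051088; k_eq = 19.574 N/mm

19.6 N/mm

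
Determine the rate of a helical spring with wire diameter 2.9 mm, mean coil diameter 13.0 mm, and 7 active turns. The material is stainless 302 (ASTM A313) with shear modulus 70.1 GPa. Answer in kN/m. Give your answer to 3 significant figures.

40.3 kN/m

k = Gd⁴/(8D³N_a) = (70.1×10³ × 2.9⁴) / (8 × 13.0³ × 7)
  = 4.95804e+06 / 123032 = 40.299 N/mm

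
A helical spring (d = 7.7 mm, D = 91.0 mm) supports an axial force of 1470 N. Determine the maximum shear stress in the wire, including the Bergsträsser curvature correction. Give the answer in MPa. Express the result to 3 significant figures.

830 MPa

Spring index C = D/d = 91.0/7.7 = 11.8182
K_B = (4C+2)/(4C−3) = 49.273/44.273 = 1.1129
τ₀ = 8FD/(πd³) = 8·1470·91.0/(π·7.7³) = 1.07016e+06/1434.2 = 746.15 MPa
τ_max = K·τ₀ = 1.1129 × 746.15 = 830.42 MPa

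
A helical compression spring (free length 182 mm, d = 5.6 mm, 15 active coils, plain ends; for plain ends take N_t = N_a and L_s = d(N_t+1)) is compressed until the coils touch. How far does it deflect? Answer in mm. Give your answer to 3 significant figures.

N_t = 15; L_s = 5.6·16 = 89.6 mm
δ_solid = L₀ − L_s = 182 − 89.6 = 92.4 mm

92.4 mm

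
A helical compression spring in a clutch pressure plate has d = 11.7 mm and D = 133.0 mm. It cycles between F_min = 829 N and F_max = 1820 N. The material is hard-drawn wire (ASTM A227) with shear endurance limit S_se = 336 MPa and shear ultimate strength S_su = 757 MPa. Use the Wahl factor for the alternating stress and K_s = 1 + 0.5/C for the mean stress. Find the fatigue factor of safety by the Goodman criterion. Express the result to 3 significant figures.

C = D/d = 133.0/11.7 = 11.3675; K_W = (4C−1)/(4C−4)+0.615/C = 1.1264; K_s = 1+0.5/C = 1.0440
F_a = (F_max−F_min)/2 = 495.5 N; F_m = (F_max+F_min)/2 = 1324.5 N
τ_a = K_W·8F_aD/(πd³) = 1.1264 × 104.78 = 118.03 MPa
τ_m = K_s·8F_mD/(πd³) = 1.0440 × 280.08 = 292.4 MPa
Goodman: 1/n_f = τ_a/S_se + τ_m/S_su = 118.03/336 + 292.4/757 = 0.35128 + 0.38626 = 0.73754
n_f = 1/0.73754 = 1.356

1.36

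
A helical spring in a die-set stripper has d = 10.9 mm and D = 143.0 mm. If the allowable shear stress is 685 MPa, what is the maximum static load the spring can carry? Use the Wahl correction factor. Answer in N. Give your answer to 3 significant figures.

2200 N

C = D/d = 143.0/10.9 = 13.1193
K_W = (4C−1)/(4C−4) + 0.615/C = 51.477/48.477 + 0.0469 = 1.1088
τ_max = K·8FD/(πd³) → F_max = τ_allow·πd³/(8DK)
F_max = 685·π·10.9³/(8·143.0·1.1088) = 2.7869e+06/1268.4 = 2197.1 N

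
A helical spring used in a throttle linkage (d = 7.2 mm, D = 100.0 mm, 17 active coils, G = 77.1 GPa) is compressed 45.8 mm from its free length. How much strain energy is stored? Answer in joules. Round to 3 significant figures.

1.60 J

k = Gd⁴/(8D³N_a) = (77.1×10³)(7.2⁴)/(8·100.0³·17) = 1.5235 N/mm
U = ½kδ² = 0.5 × 1.5235 × 45.8² = 1597.9 N·mm = 1.5979 J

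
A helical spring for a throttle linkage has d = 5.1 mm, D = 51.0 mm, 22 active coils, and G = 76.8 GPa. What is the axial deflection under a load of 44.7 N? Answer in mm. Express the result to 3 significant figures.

k = Gd⁴/(8D³N_a) = (76.8×10³)(5.1⁴)/(8·51.0³·22) = 2.2255 N/mm
δ = F/k = 44.7 / 2.2255 = 20.086 mm

20.1 mm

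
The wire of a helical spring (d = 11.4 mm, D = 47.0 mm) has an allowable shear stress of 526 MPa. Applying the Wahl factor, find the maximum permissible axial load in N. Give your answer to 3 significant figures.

4690 N

C = D/d = 47.0/11.4 = 4.1228
K_W = (4C−1)/(4C−4) + 0.615/C = 15.491/12.491 + 0.1492 = 1.3893
τ_max = K·8FD/(πd³) → F_max = τ_allow·πd³/(8DK)
F_max = 526·π·11.4³/(8·47.0·1.3893) = 2.4482e+06/522.39 = 4686.6 N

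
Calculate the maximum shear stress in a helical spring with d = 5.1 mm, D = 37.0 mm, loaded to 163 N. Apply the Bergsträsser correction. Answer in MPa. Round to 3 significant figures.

Spring index C = D/d = 37.0/5.1 = 7.2549
K_B = (4C+2)/(4C−3) = 31.020/26.020 = 1.1922
τ₀ = 8FD/(πd³) = 8·163·37.0/(π·5.1³) = 48248/416.74 = 115.78 MPa
τ_max = K·τ₀ = 1.1922 × 115.78 = 138.02 MPa

138 MPa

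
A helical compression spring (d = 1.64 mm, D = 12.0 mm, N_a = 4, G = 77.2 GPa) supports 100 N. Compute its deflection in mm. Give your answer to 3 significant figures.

9.90 mm

k = Gd⁴/(8D³N_a) = (77.2×10³)(1.64⁴)/(8·12.0³·4) = 10.099 N/mm
δ = F/k = 100 / 10.099 = 9.9015 mm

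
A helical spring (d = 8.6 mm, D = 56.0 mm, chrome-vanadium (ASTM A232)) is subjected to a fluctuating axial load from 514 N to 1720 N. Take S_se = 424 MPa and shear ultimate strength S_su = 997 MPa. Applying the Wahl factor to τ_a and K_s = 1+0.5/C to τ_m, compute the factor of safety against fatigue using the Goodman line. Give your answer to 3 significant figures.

C = D/d = 56.0/8.6 = 6.5116; K_W = (4C−1)/(4C−4)+0.615/C = 1.2305; K_s = 1+0.5/C = 1.0768
F_a = (F_max−F_min)/2 = 603 N; F_m = (F_max+F_min)/2 = 1117 N
τ_a = K_W·8F_aD/(πd³) = 1.2305 × 135.19 = 166.36 MPa
τ_m = K_s·8F_mD/(πd³) = 1.0768 × 250.43 = 269.66 MPa
Goodman: 1/n_f = τ_a/S_se + τ_m/S_su = 166.36/424 + 269.66/997 = 0.39235 + 0.27047 = 0.66282
n_f = 1/0.66282 = 1.509

1.51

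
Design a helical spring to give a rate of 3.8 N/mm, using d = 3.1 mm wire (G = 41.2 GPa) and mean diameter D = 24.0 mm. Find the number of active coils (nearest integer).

N_a = Gd⁴/(8D³k) = (41.2×10³ × 3.1⁴)/(8 × 24.0³ × 3.8)
    = 3.80491e+06 / 420250 = 9.054 → 9 coils

9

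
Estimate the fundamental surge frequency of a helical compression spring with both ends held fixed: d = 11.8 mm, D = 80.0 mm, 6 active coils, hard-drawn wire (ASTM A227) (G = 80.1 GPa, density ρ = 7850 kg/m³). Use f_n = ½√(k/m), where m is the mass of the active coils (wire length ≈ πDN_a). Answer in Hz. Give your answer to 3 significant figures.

k = Gd⁴/(8D³N_a) = (80.1×10³)(11.8⁴)/(8·80.0³·6) = 63.19 N/mm = 63190 N/m
Wire length L = πDN_a = π·80.0·6 = 1508 mm
m = ρ·(πd²/4)·L = 7850 × 109.36×10⁻⁶ m² × 1.508 m = 1.2945 kg
f_n = ½√(k/m) = 0.5·√(63190/1.2945) = 0.5·√(48813) = 110.47 Hz

110 Hz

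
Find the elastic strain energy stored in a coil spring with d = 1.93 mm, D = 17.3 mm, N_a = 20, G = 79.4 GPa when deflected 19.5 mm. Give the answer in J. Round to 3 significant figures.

k = Gd⁴/(8D³N_a) = (79.4×10³)(1.93⁴)/(8·17.3³·20) = 1.3298 N/mm
U = ½kδ² = 0.5 × 1.3298 × 19.5² = 252.83 N·mm = 0.25283 J

0.253 J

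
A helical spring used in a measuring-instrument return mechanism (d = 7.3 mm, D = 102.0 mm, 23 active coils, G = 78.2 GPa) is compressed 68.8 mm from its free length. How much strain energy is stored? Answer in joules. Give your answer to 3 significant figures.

k = Gd⁴/(8D³N_a) = (78.2×10³)(7.3⁴)/(8·102.0³·23) = 1.1373 N/mm
U = ½kδ² = 0.5 × 1.1373 × 68.8² = 2691.7 N·mm = 2.6917 J

2.69 J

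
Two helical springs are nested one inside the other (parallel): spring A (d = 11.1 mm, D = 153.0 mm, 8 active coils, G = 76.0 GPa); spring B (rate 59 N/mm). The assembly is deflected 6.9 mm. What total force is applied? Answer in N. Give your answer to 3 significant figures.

k_A = Gd⁴/(8D³N_a) = (76.0×10³)(11.1⁴)/(8·153.0³·8) = 5.0333 N/mm
Parallel: k_eq = 5.0333 + 59 = 64.033 N/mm
F = k_eq·δ = 64.033·6.9 = 441.83 N

442 N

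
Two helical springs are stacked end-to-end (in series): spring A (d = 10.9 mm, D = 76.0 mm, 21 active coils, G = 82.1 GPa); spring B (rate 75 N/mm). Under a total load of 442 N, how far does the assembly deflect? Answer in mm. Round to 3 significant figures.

k_A = Gd⁴/(8D³N_a) = (82.1×10³)(10.9⁴)/(8·76.0³·21) = 15.714 N/mm
Series: 1/k_eq = 1/15.714 + 1/75 = 0.076969; k_eq = 12.992 N/mm
δ = F/k_eq = 442/12.992 = 34.02 mm

34.0 mm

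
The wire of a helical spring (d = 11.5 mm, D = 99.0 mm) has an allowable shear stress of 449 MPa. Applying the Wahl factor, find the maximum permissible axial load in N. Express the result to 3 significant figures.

2320 N

C = D/d = 99.0/11.5 = 8.6087
K_W = (4C−1)/(4C−4) + 0.615/C = 33.435/30.435 + 0.0714 = 1.1700
τ_max = K·8FD/(πd³) → F_max = τ_allow·πd³/(8DK)
F_max = 449·π·11.5³/(8·99.0·1.1700) = 2.1453e+06/926.65 = 2315.1 N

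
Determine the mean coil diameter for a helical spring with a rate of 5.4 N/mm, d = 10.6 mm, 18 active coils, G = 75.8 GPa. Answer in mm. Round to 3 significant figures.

D = (Gd⁴/(8N_a·k))^(1/3) = (75.8×10³·10.6⁴/(8·18·5.4))^(1/3)
  = (1.23066e+06)^(1/3) = 107.1632 mm

107 mm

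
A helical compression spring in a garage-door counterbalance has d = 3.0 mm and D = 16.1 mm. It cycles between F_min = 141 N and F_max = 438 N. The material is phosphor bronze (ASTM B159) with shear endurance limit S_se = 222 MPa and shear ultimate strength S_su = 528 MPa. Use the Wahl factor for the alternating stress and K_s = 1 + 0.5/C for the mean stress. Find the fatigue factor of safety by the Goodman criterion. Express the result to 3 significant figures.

0.451

C = D/d = 16.1/3.0 = 5.3667; K_W = (4C−1)/(4C−4)+0.615/C = 1.2864; K_s = 1+0.5/C = 1.0932
F_a = (F_max−F_min)/2 = 148.5 N; F_m = (F_max+F_min)/2 = 289.5 N
τ_a = K_W·8F_aD/(πd³) = 1.2864 × 225.49 = 290.06 MPa
τ_m = K_s·8F_mD/(πd³) = 1.0932 × 439.59 = 480.55 MPa
Goodman: 1/n_f = τ_a/S_se + τ_m/S_su = 290.06/222 + 480.55/528 = 1.30658 + 0.91013 = 2.2167
n_f = 1/2.2167 = 0.4511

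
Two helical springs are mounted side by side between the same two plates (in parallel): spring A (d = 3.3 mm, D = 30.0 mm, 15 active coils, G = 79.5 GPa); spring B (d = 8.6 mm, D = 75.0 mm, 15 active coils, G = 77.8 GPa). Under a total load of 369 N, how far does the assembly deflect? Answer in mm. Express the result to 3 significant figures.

32.6 mm

k_A = Gd⁴/(8D³N_a) = (79.5×10³)(3.3⁴)/(8·30.0³·15) = 2.9099 N/mm
k_B = Gd⁴/(8D³N_a) = (77.8×10³)(8.6⁴)/(8·75.0³·15) = 8.4064 N/mm
Parallel: k_eq = 2.9099 + 8.4064 = 11.316 N/mm
δ = F/k_eq = 369/11.316 = 32.608 mm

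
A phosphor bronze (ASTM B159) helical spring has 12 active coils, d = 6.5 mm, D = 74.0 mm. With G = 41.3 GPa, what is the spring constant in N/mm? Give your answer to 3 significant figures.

k = Gd⁴/(8D³N_a) = (41.3×10³ × 6.5⁴) / (8 × 74.0³ × 12)
  = 7.37231e+07 / 3.89015e+07 = 1.8951 N/mm

1.90 N/mm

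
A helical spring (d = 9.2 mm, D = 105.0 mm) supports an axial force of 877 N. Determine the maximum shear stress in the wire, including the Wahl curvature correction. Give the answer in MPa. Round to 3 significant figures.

Spring index C = D/d = 105.0/9.2 = 11.4130
K_W = (4C−1)/(4C−4) + 0.615/C = 44.652/41.652 + 0.0539 = 1.1259
τ₀ = 8FD/(πd³) = 8·877·105.0/(π·9.2³) = 736680/2446.3 = 301.14 MPa
τ_max = K·τ₀ = 1.1259 × 301.14 = 339.05 MPa

339 MPa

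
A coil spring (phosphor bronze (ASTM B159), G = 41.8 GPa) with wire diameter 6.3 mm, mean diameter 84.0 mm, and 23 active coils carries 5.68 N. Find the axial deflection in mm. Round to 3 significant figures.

k = Gd⁴/(8D³N_a) = (41.8×10³)(6.3⁴)/(8·84.0³·23) = 0.60379 N/mm
δ = F/k = 5.68 / 0.60379 = 9.4073 mm

9.41 mm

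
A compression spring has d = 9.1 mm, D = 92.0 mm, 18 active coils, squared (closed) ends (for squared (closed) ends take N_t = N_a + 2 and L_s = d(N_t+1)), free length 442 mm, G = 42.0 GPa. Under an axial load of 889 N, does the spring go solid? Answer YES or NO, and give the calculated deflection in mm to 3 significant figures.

YES, δ = 346 mm

k = Gd⁴/(8D³N_a) = (42.0×10³)(9.1⁴)/(8·92.0³·18) = 2.5686 N/mm
N_t = 20; L_s = 9.1·21 = 191.1 mm; δ_solid = L₀ − L_s = 442 − 191.1 = 250.9 mm
δ = F/k = 889/2.5686 = 346.11 mm
δ ≥ δ_solid → spring goes solid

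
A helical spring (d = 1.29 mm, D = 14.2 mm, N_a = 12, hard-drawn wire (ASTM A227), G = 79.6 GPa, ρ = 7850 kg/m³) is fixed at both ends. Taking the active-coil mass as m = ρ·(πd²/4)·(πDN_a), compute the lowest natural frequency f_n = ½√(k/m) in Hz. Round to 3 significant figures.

k = Gd⁴/(8D³N_a) = (79.6×10³)(1.29⁴)/(8·14.2³·12) = 0.80193 N/mm = 801.93 N/m
Wire length L = πDN_a = π·14.2·12 = 535.33 mm
m = ρ·(πd²/4)·L = 7850 × 1.307×10⁻⁶ m² × 0.53533 m = 0.0054924 kg
f_n = ½√(k/m) = 0.5·√(801.93/0.0054924) = 0.5·√(1.4601e+05) = 191.06 Hz

191 Hz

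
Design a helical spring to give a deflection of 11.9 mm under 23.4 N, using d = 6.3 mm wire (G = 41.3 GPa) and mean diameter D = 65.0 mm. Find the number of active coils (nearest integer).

Required rate k = F/δ = 23.4/11.9 = 1.9664 N/mm
N_a = Gd⁴/(8D³k) = (41.3×10³ × 6.3⁴)/(8 × 65.0³ × 1.9664)
    = 6.50597e+07 / 4.32015e+06 = 15.06 → 15 coils

15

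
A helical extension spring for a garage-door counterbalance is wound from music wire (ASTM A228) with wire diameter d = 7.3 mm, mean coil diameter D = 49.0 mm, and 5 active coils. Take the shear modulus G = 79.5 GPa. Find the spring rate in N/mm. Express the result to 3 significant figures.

48.0 N/mm

k = Gd⁴/(8D³N_a) = (79.5×10³ × 7.3⁴) / (8 × 49.0³ × 5)
  = 2.25766e+08 / 4.70596e+06 = 47.974 N/mm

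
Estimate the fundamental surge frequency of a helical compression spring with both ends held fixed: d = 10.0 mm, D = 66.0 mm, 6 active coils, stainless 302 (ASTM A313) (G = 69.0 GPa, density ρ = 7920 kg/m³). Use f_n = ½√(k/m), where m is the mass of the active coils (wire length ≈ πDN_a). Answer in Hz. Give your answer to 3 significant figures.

k = Gd⁴/(8D³N_a) = (69.0×10³)(10.0⁴)/(8·66.0³·6) = 50.001 N/mm = 50001 N/m
Wire length L = πDN_a = π·66.0·6 = 1244.1 mm
m = ρ·(πd²/4)·L = 7920 × 78.54×10⁻⁶ m² × 1.2441 m = 0.77386 kg
f_n = ½√(k/m) = 0.5·√(50001/0.77386) = 0.5·√(64612) = 127.09 Hz

127 Hz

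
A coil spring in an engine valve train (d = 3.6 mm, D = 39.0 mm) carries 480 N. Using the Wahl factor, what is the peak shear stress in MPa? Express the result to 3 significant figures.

Spring index C = D/d = 39.0/3.6 = 10.8333
K_W = (4C−1)/(4C−4) + 0.615/C = 42.333/39.333 + 0.0568 = 1.1330
τ₀ = 8FD/(πd³) = 8·480·39.0/(π·3.6³) = 149760/146.57 = 1021.7 MPa
τ_max = K·τ₀ = 1.1330 × 1021.7 = 1157.7 MPa

1160 MPa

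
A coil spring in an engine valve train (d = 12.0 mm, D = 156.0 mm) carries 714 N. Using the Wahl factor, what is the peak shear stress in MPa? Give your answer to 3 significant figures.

Spring index C = D/d = 156.0/12.0 = 13.0000
K_W = (4C−1)/(4C−4) + 0.615/C = 51.000/48.000 + 0.0473 = 1.1098
τ₀ = 8FD/(πd³) = 8·714·156.0/(π·12.0³) = 891072/5428.7 = 164.14 MPa
τ_max = K·τ₀ = 1.1098 × 164.14 = 182.17 MPa

182 MPa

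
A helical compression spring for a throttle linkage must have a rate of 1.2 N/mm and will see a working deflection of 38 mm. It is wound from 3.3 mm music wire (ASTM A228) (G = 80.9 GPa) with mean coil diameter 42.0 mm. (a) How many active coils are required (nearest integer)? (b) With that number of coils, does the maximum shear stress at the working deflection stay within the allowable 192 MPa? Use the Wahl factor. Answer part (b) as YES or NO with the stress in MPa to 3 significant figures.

N_a = Gd⁴/(8D³k) = (80.9×10³)(3.3⁴)/(8·42.0³·1.2) = 13.49 → N_a = 13
Actual rate k = Gd⁴/(8D³·13) = 1.2452 N/mm
Working load F = kδ = 1.2452·38 = 47.316 N
C = 42.0/3.3 = 12.7273; K_W = (4C−1)/(4C−4)+0.615/C = 1.1123
τ_max = K_W·8FD/(πd³) = 1.1123·140.82 = 156.63 MPa
τ_max ≤ 192 MPa → acceptable

(a) 13 coils; (b) YES, τ_max = 157 MPa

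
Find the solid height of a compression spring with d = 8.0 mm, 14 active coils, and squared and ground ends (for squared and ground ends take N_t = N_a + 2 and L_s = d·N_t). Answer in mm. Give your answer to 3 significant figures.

128 mm

squared and ground ends: N_t = N_a + 2 = 14 + 2 = 16
L_s = d·N_t = 8.0 × 16 = 128 mm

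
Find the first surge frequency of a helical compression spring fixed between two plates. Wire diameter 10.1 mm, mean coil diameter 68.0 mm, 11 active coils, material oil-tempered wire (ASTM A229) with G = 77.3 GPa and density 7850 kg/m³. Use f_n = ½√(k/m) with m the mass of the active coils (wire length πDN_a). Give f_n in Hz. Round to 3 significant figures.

70.1 Hz

k = Gd⁴/(8D³N_a) = (77.3×10³)(10.1⁴)/(8·68.0³·11) = 29.071 N/mm = 29071 N/m
Wire length L = πDN_a = π·68.0·11 = 2349.9 mm
m = ρ·(πd²/4)·L = 7850 × 80.118×10⁻⁶ m² × 2.3499 m = 1.4779 kg
f_n = ½√(k/m) = 0.5·√(29071/1.4779) = 0.5·√(19670) = 70.125 Hz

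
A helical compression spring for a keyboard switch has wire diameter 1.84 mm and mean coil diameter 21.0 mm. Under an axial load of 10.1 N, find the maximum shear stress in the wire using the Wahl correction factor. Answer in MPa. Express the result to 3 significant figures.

Spring index C = D/d = 21.0/1.84 = 11.4130
K_W = (4C−1)/(4C−4) + 0.615/C = 44.652/41.652 + 0.0539 = 1.1259
τ₀ = 8FD/(πd³) = 8·10.1·21.0/(π·1.84³) = 1696.8/19.571 = 86.702 MPa
τ_max = K·τ₀ = 1.1259 × 86.702 = 97.618 MPa

97.6 MPa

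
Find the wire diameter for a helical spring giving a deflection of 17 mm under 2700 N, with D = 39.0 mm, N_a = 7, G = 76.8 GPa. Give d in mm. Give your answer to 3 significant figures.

Required rate k = F/δ = 2700/17 = 158.82 N/mm
d = (8D³N_a·k / G)^(1/4) = (8·39.0³·7·158.82 / (76.8×10³))^0.25
  = (6869.7)^0.25 = 9.1040 mm

9.10 mm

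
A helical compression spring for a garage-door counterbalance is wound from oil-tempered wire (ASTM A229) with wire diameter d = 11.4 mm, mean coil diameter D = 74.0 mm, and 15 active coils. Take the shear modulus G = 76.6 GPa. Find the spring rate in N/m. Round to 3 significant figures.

k = Gd⁴/(8D³N_a) = (76.6×10³ × 11.4⁴) / (8 × 74.0³ × 15)
  = 1.29374e+09 / 4.86269e+07 = 26.606 N/mm = 26606 N/m

26600 N/m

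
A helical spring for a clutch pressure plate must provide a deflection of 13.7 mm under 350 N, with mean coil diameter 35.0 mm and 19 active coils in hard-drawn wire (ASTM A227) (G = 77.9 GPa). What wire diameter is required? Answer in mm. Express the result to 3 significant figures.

Required rate k = F/δ = 350/13.7 = 25.547 N/mm
d = (8D³N_a·k / G)^(1/4) = (8·35.0³·19·25.547 / (77.9×10³))^0.25
  = (2137.3)^0.25 = 6.7993 mm

6.80 mm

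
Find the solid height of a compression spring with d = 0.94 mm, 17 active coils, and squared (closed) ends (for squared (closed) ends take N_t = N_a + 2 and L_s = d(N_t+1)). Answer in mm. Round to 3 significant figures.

18.8 mm

squared (closed) ends: N_t = N_a + 2 = 17 + 2 = 19
L_s = d·(N_t+1) = 0.94 × 20 = 18.8 mm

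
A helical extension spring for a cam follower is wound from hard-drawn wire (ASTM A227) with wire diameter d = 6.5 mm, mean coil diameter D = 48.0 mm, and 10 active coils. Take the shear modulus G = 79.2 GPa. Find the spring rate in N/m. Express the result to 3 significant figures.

k = Gd⁴/(8D³N_a) = (79.2×10³ × 6.5⁴) / (8 × 48.0³ × 10)
  = 1.41377e+08 / 8.84736e+06 = 15.98 N/mm = 15980 N/m

16000 N/m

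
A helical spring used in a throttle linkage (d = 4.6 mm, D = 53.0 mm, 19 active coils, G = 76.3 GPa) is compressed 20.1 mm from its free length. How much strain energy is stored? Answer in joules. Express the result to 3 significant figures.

k = Gd⁴/(8D³N_a) = (76.3×10³)(4.6⁴)/(8·53.0³·19) = 1.5097 N/mm
U = ½kδ² = 0.5 × 1.5097 × 20.1² = 304.96 N·mm = 0.30496 J

0.305 J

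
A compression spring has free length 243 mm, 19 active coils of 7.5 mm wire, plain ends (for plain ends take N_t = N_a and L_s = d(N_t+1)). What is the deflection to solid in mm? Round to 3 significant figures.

N_t = 19; L_s = 7.5·20 = 150 mm
δ_solid = L₀ − L_s = 243 − 150 = 93 mm

93.0 mm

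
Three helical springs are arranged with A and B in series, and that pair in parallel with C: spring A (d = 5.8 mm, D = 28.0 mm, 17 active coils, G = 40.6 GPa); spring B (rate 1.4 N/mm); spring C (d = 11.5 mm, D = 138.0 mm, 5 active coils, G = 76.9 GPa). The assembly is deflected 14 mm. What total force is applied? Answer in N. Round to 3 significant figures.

197 N

k_A = Gd⁴/(8D³N_a) = (40.6×10³)(5.8⁴)/(8·28.0³·17) = 15.39 N/mm
k_C = Gd⁴/(8D³N_a) = (76.9×10³)(11.5⁴)/(8·138.0³·5) = 12.794 N/mm
Springs A,B series: k_AB = 1/(1/15.39+1/1.4) = 1.2833 N/mm; parallel with C: k_eq = 1.2833+12.794 = 14.078 N/mm
F = k_eq·δ = 14.078·14 = 197.09 N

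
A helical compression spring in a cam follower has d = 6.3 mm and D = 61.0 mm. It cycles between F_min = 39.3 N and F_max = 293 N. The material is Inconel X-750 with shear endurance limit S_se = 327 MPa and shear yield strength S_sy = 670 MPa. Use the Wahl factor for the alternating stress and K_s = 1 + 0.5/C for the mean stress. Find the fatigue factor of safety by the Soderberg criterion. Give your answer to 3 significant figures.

2.28

C = D/d = 61.0/6.3 = 9.6825; K_W = (4C−1)/(4C−4)+0.615/C = 1.1499; K_s = 1+0.5/C = 1.0516
F_a = (F_max−F_min)/2 = 126.85 N; F_m = (F_max+F_min)/2 = 166.15 N
τ_a = K_W·8F_aD/(πd³) = 1.1499 × 78.802 = 90.614 MPa
τ_m = K_s·8F_mD/(πd³) = 1.0516 × 103.22 = 108.55 MPa
Soderberg: 1/n_f = τ_a/S_se + τ_m/S_sy = 90.614/327 + 108.55/670 = 0.27711 + 0.16201 = 0.43912
n_f = 1/0.43912 = 2.277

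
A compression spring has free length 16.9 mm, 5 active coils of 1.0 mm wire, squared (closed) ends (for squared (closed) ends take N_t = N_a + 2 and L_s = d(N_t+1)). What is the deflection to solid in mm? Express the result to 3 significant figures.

N_t = 7; L_s = 1.0·8 = 8 mm
δ_solid = L₀ − L_s = 16.9 − 8 = 8.9 mm

8.90 mm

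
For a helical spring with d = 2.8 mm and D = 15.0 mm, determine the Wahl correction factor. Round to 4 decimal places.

1.2869

C = D/d = 15.0/2.8 = 5.3571
K_W = (4C−1)/(4C−4) + 0.615/C = 20.429/17.429 + 0.1148 = 1.2869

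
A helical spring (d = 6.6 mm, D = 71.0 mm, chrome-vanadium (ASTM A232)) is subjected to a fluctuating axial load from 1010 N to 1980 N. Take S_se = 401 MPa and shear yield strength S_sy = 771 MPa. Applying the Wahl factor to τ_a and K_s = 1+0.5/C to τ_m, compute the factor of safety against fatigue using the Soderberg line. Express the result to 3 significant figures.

0.468

C = D/d = 71.0/6.6 = 10.7576; K_W = (4C−1)/(4C−4)+0.615/C = 1.1340; K_s = 1+0.5/C = 1.0465
F_a = (F_max−F_min)/2 = 485 N; F_m = (F_max+F_min)/2 = 1495 N
τ_a = K_W·8F_aD/(πd³) = 1.1340 × 305.01 = 345.89 MPa
τ_m = K_s·8F_mD/(πd³) = 1.0465 × 940.17 = 983.87 MPa
Soderberg: 1/n_f = τ_a/S_se + τ_m/S_sy = 345.89/401 + 983.87/771 = 0.86256 + 1.27610 = 2.1387
n_f = 1/2.1387 = 0.4676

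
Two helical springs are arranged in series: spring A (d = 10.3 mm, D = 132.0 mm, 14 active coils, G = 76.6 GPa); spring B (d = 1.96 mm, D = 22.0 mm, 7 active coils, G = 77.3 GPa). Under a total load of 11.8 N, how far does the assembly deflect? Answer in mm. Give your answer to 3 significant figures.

9.69 mm

k_A = Gd⁴/(8D³N_a) = (76.6×10³)(10.3⁴)/(8·132.0³·14) = 3.3469 N/mm
k_B = Gd⁴/(8D³N_a) = (77.3×10³)(1.96⁴)/(8·22.0³·7) = 1.9131 N/mm
Series: 1/k_eq = 1/3.3469 + 1/1.9131 = 0.82149; k_eq = 1.2173 N/mm
δ = F/k_eq = 11.8/1.2173 = 9.6935 mm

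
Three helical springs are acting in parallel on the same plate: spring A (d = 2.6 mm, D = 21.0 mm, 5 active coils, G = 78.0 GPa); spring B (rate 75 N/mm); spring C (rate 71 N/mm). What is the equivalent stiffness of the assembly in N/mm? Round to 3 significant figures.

k_A = Gd⁴/(8D³N_a) = (78.0×10³)(2.6⁴)/(8·21.0³·5) = 9.6221 N/mm
Parallel: k_eq = 9.6221 + 75 + 71 = 155.62 N/mm

156 N/mm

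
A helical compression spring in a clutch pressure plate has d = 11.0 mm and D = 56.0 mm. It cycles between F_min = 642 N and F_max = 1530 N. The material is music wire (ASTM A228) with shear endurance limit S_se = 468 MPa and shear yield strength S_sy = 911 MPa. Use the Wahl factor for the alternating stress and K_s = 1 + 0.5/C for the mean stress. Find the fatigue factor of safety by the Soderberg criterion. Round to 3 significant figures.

C = D/d = 56.0/11.0 = 5.0909; K_W = (4C−1)/(4C−4)+0.615/C = 1.3041; K_s = 1+0.5/C = 1.0982
F_a = (F_max−F_min)/2 = 444 N; F_m = (F_max+F_min)/2 = 1086 N
τ_a = K_W·8F_aD/(πd³) = 1.3041 × 47.57 = 62.038 MPa
τ_m = K_s·8F_mD/(πd³) = 1.0982 × 116.35 = 127.78 MPa
Soderberg: 1/n_f = τ_a/S_se + τ_m/S_sy = 62.038/468 + 127.78/911 = 0.13256 + 0.14026 = 0.27282
n_f = 1/0.27282 = 3.665

3.67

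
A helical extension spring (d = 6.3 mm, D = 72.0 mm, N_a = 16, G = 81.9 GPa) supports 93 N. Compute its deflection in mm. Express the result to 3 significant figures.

34.4 mm

k = Gd⁴/(8D³N_a) = (81.9×10³)(6.3⁴)/(8·72.0³·16) = 2.7005 N/mm
δ = F/k = 93 / 2.7005 = 34.439 mm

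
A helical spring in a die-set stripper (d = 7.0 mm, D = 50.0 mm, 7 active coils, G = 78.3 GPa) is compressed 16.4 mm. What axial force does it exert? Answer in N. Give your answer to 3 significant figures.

440 N

k = Gd⁴/(8D³N_a) = (78.3×10³)(7.0⁴)/(8·50.0³·7) = 26.857 N/mm
F = k·δ = 26.857 × 16.4 = 440.45 N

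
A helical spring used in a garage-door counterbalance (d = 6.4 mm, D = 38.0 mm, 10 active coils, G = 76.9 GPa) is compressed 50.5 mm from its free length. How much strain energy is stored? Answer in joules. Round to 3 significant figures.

37.5 J

k = Gd⁴/(8D³N_a) = (76.9×10³)(6.4⁴)/(8·38.0³·10) = 29.39 N/mm
U = ½kδ² = 0.5 × 29.39 × 50.5² = 37476 N·mm = 37.476 J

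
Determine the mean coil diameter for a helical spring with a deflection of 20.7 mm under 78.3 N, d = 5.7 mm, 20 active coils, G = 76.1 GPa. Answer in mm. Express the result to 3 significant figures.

Required rate k = F/δ = 78.3/20.7 = 3.7826 N/mm
D = (Gd⁴/(8N_a·k))^(1/3) = (76.1×10³·5.7⁴/(8·20·3.7826))^(1/3)
  = (132731)^(1/3) = 51.0103 mm

51.0 mm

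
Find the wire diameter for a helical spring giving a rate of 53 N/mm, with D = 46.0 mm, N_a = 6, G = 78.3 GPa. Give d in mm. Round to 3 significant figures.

d = (8D³N_a·k / G)^(1/4) = (8·46.0³·6·53 / (78.3×10³))^0.25
  = (3162.5)^0.25 = 7.4991 mm

7.50 mm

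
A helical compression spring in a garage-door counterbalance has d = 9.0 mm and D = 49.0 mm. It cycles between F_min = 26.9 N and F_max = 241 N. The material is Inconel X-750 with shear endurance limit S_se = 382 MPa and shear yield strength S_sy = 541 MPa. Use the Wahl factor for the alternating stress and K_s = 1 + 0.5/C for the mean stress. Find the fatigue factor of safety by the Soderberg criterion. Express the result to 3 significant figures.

C = D/d = 49.0/9.0 = 5.4444; K_W = (4C−1)/(4C−4)+0.615/C = 1.2817; K_s = 1+0.5/C = 1.0918
F_a = (F_max−F_min)/2 = 107.05 N; F_m = (F_max+F_min)/2 = 133.95 N
τ_a = K_W·8F_aD/(πd³) = 1.2817 × 18.323 = 23.485 MPa
τ_m = K_s·8F_mD/(πd³) = 1.0918 × 22.927 = 25.033 MPa
Soderberg: 1/n_f = τ_a/S_se + τ_m/S_sy = 23.485/382 + 25.033/541 = 0.06148 + 0.04627 = 0.10775
n_f = 1/0.10775 = 9.281

9.28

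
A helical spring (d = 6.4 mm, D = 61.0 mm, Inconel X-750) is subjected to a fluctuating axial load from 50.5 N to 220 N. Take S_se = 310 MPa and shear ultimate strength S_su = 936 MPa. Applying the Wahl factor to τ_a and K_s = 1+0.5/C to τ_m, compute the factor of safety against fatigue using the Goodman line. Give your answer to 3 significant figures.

3.61

C = D/d = 61.0/6.4 = 9.5312; K_W = (4C−1)/(4C−4)+0.615/C = 1.1524; K_s = 1+0.5/C = 1.0525
F_a = (F_max−F_min)/2 = 84.75 N; F_m = (F_max+F_min)/2 = 135.25 N
τ_a = K_W·8F_aD/(πd³) = 1.1524 × 50.219 = 57.874 MPa
τ_m = K_s·8F_mD/(πd³) = 1.0525 × 80.143 = 84.348 MPa
Goodman: 1/n_f = τ_a/S_se + τ_m/S_su = 57.874/310 + 84.348/936 = 0.18669 + 0.09011 = 0.27681
n_f = 1/0.27681 = 3.613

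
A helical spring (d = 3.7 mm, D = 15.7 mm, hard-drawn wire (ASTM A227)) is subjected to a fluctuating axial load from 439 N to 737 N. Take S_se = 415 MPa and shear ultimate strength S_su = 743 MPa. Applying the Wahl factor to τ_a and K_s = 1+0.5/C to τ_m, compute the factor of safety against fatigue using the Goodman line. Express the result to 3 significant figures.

C = D/d = 15.7/3.7 = 4.2432; K_W = (4C−1)/(4C−4)+0.615/C = 1.3762; K_s = 1+0.5/C = 1.1178
F_a = (F_max−F_min)/2 = 149 N; F_m = (F_max+F_min)/2 = 588 N
τ_a = K_W·8F_aD/(πd³) = 1.3762 × 117.6 = 161.84 MPa
τ_m = K_s·8F_mD/(πd³) = 1.1178 × 464.1 = 518.79 MPa
Goodman: 1/n_f = τ_a/S_se + τ_m/S_su = 161.84/415 + 518.79/743 = 0.38999 + 0.69823 = 1.0882
n_f = 1/1.0882 = 0.9189

0.919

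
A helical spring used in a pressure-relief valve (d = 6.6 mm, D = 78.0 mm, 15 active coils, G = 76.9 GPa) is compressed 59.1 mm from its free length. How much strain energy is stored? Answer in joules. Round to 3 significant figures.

k = Gd⁴/(8D³N_a) = (76.9×10³)(6.6⁴)/(8·78.0³·15) = 2.5623 N/mm
U = ½kδ² = 0.5 × 2.5623 × 59.1² = 4474.9 N·mm = 4.4749 J

4.47 J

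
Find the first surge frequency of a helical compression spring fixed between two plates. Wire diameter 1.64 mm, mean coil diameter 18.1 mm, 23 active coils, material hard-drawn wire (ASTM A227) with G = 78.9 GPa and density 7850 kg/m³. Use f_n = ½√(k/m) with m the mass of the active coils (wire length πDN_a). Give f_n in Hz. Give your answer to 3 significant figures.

77.7 Hz

k = Gd⁴/(8D³N_a) = (78.9×10³)(1.64⁴)/(8·18.1³·23) = 0.52312 N/mm = 523.12 N/m
Wire length L = πDN_a = π·18.1·23 = 1307.8 mm
m = ρ·(πd²/4)·L = 7850 × 2.1124×10⁻⁶ m² × 1.3078 m = 0.021687 kg
f_n = ½√(k/m) = 0.5·√(523.12/0.021687) = 0.5·√(24121) = 77.655 Hz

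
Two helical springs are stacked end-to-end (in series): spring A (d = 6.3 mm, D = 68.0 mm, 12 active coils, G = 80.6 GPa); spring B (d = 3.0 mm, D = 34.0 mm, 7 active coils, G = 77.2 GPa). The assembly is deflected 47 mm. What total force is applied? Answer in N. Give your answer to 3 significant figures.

79.7 N

k_A = Gd⁴/(8D³N_a) = (80.6×10³)(6.3⁴)/(8·68.0³·12) = 4.2063 N/mm
k_B = Gd⁴/(8D³N_a) = (77.2×10³)(3.0⁴)/(8·34.0³·7) = 2.841 N/mm
Series: 1/k_eq = 1/4.2063 + 1/2.841 = 0.58972; k_eq = 1.6957 N/mm
F = k_eq·δ = 1.6957·47 = 79.698 N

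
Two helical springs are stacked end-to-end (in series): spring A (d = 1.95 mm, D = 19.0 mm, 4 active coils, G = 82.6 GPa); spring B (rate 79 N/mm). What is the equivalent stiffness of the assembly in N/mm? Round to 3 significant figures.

k_A = Gd⁴/(8D³N_a) = (82.6×10³)(1.95⁴)/(8·19.0³·4) = 5.4414 N/mm
Series: 1/k_eq = 1/5.4414 + 1/79 = 0.19644; k_eq = 5.0907 N/mm

5.09 N/mm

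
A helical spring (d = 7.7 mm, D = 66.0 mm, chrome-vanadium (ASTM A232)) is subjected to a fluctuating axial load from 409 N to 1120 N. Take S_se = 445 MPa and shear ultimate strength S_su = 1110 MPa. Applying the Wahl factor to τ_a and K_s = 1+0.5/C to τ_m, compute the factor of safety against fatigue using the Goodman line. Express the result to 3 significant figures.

C = D/d = 66.0/7.7 = 8.5714; K_W = (4C−1)/(4C−4)+0.615/C = 1.1708; K_s = 1+0.5/C = 1.0583
F_a = (F_max−F_min)/2 = 355.5 N; F_m = (F_max+F_min)/2 = 764.5 N
τ_a = K_W·8F_aD/(πd³) = 1.1708 × 130.87 = 153.23 MPa
τ_m = K_s·8F_mD/(πd³) = 1.0583 × 281.44 = 297.86 MPa
Goodman: 1/n_f = τ_a/S_se + τ_m/S_su = 153.23/445 + 297.86/1110 = 0.34433 + 0.26834 = 0.61267
n_f = 1/0.61267 = 1.632

1.63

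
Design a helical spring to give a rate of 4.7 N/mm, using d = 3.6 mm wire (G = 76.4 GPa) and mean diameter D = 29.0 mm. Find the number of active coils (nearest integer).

14

N_a = Gd⁴/(8D³k) = (76.4×10³ × 3.6⁴)/(8 × 29.0³ × 4.7)
    = 1.28323e+07 / 917026 = 13.99 → 14 coils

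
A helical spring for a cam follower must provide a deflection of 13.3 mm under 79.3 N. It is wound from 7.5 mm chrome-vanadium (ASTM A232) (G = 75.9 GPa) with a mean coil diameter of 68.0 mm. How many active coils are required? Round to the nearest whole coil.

Required rate k = F/δ = 79.3/13.3 = 5.9624 N/mm
N_a = Gd⁴/(8D³k) = (75.9×10³ × 7.5⁴)/(8 × 68.0³ × 5.9624)
    = 2.40152e+08 / 1.49982e+07 = 16.01 → 16 coils

16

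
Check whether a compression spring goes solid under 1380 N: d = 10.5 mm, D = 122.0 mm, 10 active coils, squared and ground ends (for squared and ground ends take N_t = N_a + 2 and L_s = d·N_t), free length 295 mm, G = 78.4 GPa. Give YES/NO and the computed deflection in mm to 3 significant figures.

k = Gd⁴/(8D³N_a) = (78.4×10³)(10.5⁴)/(8·122.0³·10) = 6.56 N/mm
N_t = 12; L_s = 10.5·12 = 126 mm; δ_solid = L₀ − L_s = 295 − 126 = 169 mm
δ = F/k = 1380/6.56 = 210.37 mm
δ ≥ δ_solid → spring goes solid

YES, δ = 210 mm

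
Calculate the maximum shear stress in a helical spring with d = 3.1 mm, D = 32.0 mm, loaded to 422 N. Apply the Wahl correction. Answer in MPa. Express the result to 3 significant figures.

Spring index C = D/d = 32.0/3.1 = 10.3226
K_W = (4C−1)/(4C−4) + 0.615/C = 40.290/37.290 + 0.0596 = 1.1400
τ₀ = 8FD/(πd³) = 8·422·32.0/(π·3.1³) = 108032/93.591 = 1154.3 MPa
τ_max = K·τ₀ = 1.1400 × 1154.3 = 1315.9 MPa

1320 MPa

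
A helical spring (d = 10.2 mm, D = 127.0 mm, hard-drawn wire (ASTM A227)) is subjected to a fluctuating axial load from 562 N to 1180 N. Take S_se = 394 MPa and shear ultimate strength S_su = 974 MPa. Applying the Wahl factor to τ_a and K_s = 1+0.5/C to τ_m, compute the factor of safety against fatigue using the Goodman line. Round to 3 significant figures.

1.82

C = D/d = 127.0/10.2 = 12.4510; K_W = (4C−1)/(4C−4)+0.615/C = 1.1149; K_s = 1+0.5/C = 1.0402
F_a = (F_max−F_min)/2 = 309 N; F_m = (F_max+F_min)/2 = 871 N
τ_a = K_W·8F_aD/(πd³) = 1.1149 × 94.168 = 104.99 MPa
τ_m = K_s·8F_mD/(πd³) = 1.0402 × 265.44 = 276.1 MPa
Goodman: 1/n_f = τ_a/S_se + τ_m/S_su = 104.99/394 + 276.1/974 = 0.26646 + 0.28347 = 0.54993
n_f = 1/0.54993 = 1.818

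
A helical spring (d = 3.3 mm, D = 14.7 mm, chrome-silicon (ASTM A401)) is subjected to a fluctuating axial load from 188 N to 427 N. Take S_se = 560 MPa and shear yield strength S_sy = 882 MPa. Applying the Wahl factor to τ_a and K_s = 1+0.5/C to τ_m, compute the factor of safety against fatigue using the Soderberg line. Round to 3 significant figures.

C = D/d = 14.7/3.3 = 4.4545; K_W = (4C−1)/(4C−4)+0.615/C = 1.3552; K_s = 1+0.5/C = 1.1122
F_a = (F_max−F_min)/2 = 119.5 N; F_m = (F_max+F_min)/2 = 307.5 N
τ_a = K_W·8F_aD/(πd³) = 1.3552 × 124.48 = 168.68 MPa
τ_m = K_s·8F_mD/(πd³) = 1.1122 × 320.3 = 356.26 MPa
Soderberg: 1/n_f = τ_a/S_se + τ_m/S_sy = 168.68/560 + 356.26/882 = 0.30122 + 0.40392 = 0.70514
n_f = 1/0.70514 = 1.418

1.42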